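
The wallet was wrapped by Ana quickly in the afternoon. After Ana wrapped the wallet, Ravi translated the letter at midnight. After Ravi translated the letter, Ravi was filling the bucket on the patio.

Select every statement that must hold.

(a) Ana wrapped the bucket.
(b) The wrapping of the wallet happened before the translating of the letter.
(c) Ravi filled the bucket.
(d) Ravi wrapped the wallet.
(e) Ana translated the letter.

(b)

(a) Not entailed — Ana wrapped the wallet, not the bucket; the bucket belongs to the filling event.
(b) Entailed — the narrative places the wrapping before the translating.
(c) Not entailed — 'was filling' is progressive on an accomplishment; it does not entail the completed 'filled'.
(d) Not entailed — the passage has Ana wrapping the wallet, not Ravi.
(e) Not entailed — the passage has Ravi translating the letter, not Ana.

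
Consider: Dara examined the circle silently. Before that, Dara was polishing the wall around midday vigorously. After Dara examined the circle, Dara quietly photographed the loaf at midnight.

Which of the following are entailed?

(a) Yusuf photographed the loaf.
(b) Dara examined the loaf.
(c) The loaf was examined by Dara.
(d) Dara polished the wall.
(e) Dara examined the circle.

(d), (e)

(a) Not entailed — the passage has Dara photographing the loaf, not Yusuf.
(b) Not entailed — Dara examined the circle, not the loaf; the loaf belongs to the photographing event.
(c) Not entailed — Dara examined the circle, not the loaf; the loaf belongs to the photographing event.
(d) Entailed — 'polish' is an activity; 'was polishing' entails that some polishing happened, so 'polished' holds.
(e) Entailed — every conjunct here is already in the original examining event.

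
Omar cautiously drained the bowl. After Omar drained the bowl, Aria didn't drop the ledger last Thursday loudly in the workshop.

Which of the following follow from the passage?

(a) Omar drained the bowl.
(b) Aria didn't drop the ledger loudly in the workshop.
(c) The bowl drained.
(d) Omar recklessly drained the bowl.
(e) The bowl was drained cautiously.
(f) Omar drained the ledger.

(a) Entailed — every conjunct here is already in the original draining event.
(b) Not entailed — dropping 'last Thursday' under negation is not valid — the original leaves open that Aria dropped the ledger some other way.
(c) Entailed — 'Omar drained the bowl' is causative; it entails the inchoative 'the bowl drained'.
(d) Not entailed — 'recklessly' adds a manner not in (and inconsistent with) the original.
(e) Entailed — every conjunct here is already in the original draining event.
(f) Not entailed — Omar drained the bowl, not the ledger; the ledger belongs to the dropping event.

(a), (c), (e)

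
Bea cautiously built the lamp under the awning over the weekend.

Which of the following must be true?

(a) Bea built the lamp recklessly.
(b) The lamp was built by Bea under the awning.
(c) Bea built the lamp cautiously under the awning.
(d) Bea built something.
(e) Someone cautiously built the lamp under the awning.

(a) Not entailed — 'recklessly' adds a manner not in (and inconsistent with) the original.
(b) Entailed — dropping 'cautiously', 'over the weekend' leaves a sub-description the original still satisfies.
(c) Entailed — dropping 'over the weekend' leaves a sub-description the original still satisfies.
(d) Entailed — every conjunct here is already in the original building event.
(e) Entailed — dropping 'over the weekend' and generalizing the agent leaves a sub-description the original still satisfies.

(b), (c), (d), (e)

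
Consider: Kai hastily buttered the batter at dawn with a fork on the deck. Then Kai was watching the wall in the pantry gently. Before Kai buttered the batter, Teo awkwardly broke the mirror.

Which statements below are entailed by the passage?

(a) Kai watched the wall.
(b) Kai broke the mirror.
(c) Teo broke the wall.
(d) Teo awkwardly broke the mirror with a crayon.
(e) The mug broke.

(a)

(a) Entailed — 'watch' is an activity; 'was watching' entails that some watching happened, so 'watched' holds.
(b) Not entailed — the passage has Teo breaking the mirror, not Kai.
(c) Not entailed — Teo broke the mirror, not the wall; the wall belongs to the watching event.
(d) Not entailed — 'with a crayon' adds information not in the original event.
(e) Not entailed — the mirror is what broke, not the mug.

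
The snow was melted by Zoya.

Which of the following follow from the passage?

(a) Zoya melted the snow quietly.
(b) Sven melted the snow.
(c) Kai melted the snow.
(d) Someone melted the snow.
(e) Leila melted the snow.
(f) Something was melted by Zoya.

(a) Not entailed — 'quietly' adds information not in the original event.
(b) Not entailed — the passage has Zoya melting the snow, not Sven.
(c) Not entailed — the passage has Zoya melting the snow, not Kai.
(d) Entailed — the original entails any weakening of itself; this just generalizes the agent.
(e) Not entailed — the passage has Zoya melting the snow, not Leila.
(f) Entailed — every conjunct here is already in the original melting event.

(d), (f)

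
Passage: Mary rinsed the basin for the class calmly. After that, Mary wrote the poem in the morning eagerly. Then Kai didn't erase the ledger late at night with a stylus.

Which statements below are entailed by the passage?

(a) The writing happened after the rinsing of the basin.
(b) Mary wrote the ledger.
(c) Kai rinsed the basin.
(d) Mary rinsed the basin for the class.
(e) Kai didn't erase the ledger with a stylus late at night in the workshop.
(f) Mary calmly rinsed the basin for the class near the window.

(a) Entailed — the narrative places the rinsing before the writing.
(b) Not entailed — Mary wrote the poem, not the ledger; the ledger belongs to the erasing event.
(c) Not entailed — the passage has Mary rinsing the basin, not Kai.
(d) Entailed — dropping 'calmly' leaves a sub-description the original still satisfies.
(e) Entailed — under negation, adding a further restriction is entailed: if no such erasing event occurred, none occurred in the workshop either.
(f) Not entailed — 'near the window' adds information not in the original event.

(a), (d), (e)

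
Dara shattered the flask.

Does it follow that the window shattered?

no

Nothing is said about any window; only the flask is affected.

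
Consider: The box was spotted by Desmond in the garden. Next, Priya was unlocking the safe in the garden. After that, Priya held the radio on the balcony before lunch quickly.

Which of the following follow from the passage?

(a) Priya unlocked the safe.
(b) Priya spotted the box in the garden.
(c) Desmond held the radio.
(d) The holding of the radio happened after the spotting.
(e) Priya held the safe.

(d)

(a) Not entailed — 'was unlocking' is progressive on an accomplishment; it does not entail the completed 'unlocked'.
(b) Not entailed — the passage has Desmond spotting the box, not Priya.
(c) Not entailed — the passage has Priya holding the radio, not Desmond.
(d) Entailed — the narrative places the spotting before the holding.
(e) Not entailed — Priya held the radio, not the safe; the safe belongs to the unlocking event.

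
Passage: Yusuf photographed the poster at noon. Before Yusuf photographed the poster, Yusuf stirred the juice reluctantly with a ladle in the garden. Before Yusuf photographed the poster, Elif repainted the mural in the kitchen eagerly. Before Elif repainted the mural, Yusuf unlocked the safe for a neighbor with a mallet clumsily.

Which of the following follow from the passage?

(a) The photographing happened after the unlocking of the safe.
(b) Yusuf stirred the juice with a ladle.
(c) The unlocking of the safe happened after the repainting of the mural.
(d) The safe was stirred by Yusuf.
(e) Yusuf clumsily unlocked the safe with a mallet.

(a), (b), (e)

(a) Entailed — the narrative places the unlocking before the photographing.
(b) Entailed — every conjunct here is already in the original stirring event.
(c) Not entailed — the narrative places the unlocking before the repainting, not after.
(d) Not entailed — Yusuf stirred the juice, not the safe; the safe belongs to the unlocking event.
(e) Entailed — dropping 'for a neighbor' leaves a sub-description the original still satisfies.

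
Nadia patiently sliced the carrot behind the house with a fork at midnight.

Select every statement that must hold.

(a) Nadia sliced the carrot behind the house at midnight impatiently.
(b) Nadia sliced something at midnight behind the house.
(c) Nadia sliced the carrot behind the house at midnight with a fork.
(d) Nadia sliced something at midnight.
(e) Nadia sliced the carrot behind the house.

(b), (c), (d), (e)

(a) Not entailed — 'impatiently' adds a manner not in (and inconsistent with) the original.
(b) Entailed — the original entails any weakening of itself; this just drops 'patiently', 'with a fork' and generalizes the patient.
(c) Entailed — this follows by dropping conjuncts from the slicing event's description.
(d) Entailed — dropping 'patiently', 'with a fork', 'behind the house' and generalizing the patient leaves a sub-description the original still satisfies.
(e) Entailed — dropping 'patiently', 'at midnight', 'with a fork' leaves a sub-description the original still satisfies.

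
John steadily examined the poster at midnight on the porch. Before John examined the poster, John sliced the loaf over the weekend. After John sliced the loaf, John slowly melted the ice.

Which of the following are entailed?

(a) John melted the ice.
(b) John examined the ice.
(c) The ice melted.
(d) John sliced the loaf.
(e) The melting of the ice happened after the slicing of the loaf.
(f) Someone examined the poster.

(a), (c), (d), (e), (f)

(a) Entailed — this follows by dropping conjuncts from the melting event's description.
(b) Not entailed — John examined the poster, not the ice; the ice belongs to the melting event.
(c) Entailed — 'John melted the ice' is causative; it entails the inchoative 'the ice melted'.
(d) Entailed — the original entails any weakening of itself; this just drops 'over the weekend'.
(e) Entailed — the narrative places the slicing before the melting.
(f) Entailed — the original entails any weakening of itself; this just drops 'on the porch', 'steadily', 'at midnight' and generalizes the agent.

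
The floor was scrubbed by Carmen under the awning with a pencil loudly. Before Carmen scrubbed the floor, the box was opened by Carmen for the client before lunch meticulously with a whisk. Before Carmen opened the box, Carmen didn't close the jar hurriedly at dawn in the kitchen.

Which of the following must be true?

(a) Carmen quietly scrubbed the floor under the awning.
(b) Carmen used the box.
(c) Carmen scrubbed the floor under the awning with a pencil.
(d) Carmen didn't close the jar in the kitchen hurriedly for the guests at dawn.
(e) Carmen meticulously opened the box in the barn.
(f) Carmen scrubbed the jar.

(c), (d)

(a) Not entailed — 'quietly' adds a manner not in (and inconsistent with) the original.
(b) Not entailed — the box is the patient, not an instrument — Carmen used a whisk.
(c) Entailed — this follows by dropping conjuncts from the scrubbing event's description.
(d) Entailed — under negation, adding a further restriction is entailed: if no such closing event occurred, none occurred for the guests either.
(e) Not entailed — 'in the barn' adds information not in the original event.
(f) Not entailed — Carmen scrubbed the floor, not the jar; the jar belongs to the closing event.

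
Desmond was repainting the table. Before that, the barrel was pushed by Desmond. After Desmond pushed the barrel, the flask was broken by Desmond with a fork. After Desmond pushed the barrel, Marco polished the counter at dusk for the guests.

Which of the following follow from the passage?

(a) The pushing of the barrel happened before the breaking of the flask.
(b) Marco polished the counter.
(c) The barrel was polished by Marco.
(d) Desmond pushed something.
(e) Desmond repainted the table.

(a) Entailed — the narrative places the pushing before the breaking.
(b) Entailed — dropping 'for the guests', 'at dusk' leaves a sub-description the original still satisfies.
(c) Not entailed — Marco polished the counter, not the barrel; the barrel belongs to the pushing event.
(d) Entailed — this follows by dropping conjuncts from the pushing event's description.
(e) Not entailed — 'was repainting' is progressive on an accomplishment; it does not entail the completed 'repainted'.

(a), (b), (d)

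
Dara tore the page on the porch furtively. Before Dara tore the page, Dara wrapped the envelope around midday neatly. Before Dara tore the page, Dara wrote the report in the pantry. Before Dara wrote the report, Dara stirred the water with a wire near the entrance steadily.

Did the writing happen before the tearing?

yes

The narrative orders the writing before the tearing.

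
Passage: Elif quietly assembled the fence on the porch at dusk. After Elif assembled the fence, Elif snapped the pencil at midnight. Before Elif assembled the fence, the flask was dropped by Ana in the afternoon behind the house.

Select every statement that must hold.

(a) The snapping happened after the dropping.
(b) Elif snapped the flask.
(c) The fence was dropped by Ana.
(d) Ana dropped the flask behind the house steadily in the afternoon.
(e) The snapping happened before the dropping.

(a) Entailed — the narrative places the dropping before the snapping.
(b) Not entailed — Elif snapped the pencil, not the flask; the flask belongs to the dropping event.
(c) Not entailed — Ana dropped the flask, not the fence; the fence belongs to the assembling event.
(d) Not entailed — 'steadily' adds information not in the original event.
(e) Not entailed — the narrative places the dropping before the snapping, not after.

(a)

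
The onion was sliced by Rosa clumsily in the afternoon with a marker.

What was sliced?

the onion

'the onion' marks the patient of the slicing event.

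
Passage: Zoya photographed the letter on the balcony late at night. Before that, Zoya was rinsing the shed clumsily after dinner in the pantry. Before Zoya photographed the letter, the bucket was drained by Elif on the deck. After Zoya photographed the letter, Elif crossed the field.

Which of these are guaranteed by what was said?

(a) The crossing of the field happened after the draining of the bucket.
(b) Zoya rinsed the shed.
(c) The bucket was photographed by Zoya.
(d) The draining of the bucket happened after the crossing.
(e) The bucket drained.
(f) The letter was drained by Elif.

(a) Entailed — the narrative places the draining before the crossing.
(b) Entailed — 'rinse' is an activity; 'was rinsing' entails that some rinsing happened, so 'rinsed' holds.
(c) Not entailed — Zoya photographed the letter, not the bucket; the bucket belongs to the draining event.
(d) Not entailed — the narrative places the draining before the crossing, not after.
(e) Entailed — 'Elif drained the bucket' is causative; it entails the inchoative 'the bucket drained'.
(f) Not entailed — Elif drained the bucket, not the letter; the letter belongs to the photographing event.

(a), (b), (e)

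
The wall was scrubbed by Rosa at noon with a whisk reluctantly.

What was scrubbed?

the wall

'the wall' marks the patient of the scrubbing event.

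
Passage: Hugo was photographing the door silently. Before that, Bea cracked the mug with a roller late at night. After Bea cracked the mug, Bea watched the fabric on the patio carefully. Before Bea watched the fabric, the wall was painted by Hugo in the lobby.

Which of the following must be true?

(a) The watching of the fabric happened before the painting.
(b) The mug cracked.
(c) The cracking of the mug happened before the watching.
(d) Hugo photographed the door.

(b), (c)

(a) Not entailed — the narrative places the painting before the watching, not after.
(b) Entailed — 'Bea cracked the mug' is causative; it entails the inchoative 'the mug cracked'.
(c) Entailed — the narrative places the cracking before the watching.
(d) Not entailed — 'was photographing' is progressive on an accomplishment; it does not entail the completed 'photographed'.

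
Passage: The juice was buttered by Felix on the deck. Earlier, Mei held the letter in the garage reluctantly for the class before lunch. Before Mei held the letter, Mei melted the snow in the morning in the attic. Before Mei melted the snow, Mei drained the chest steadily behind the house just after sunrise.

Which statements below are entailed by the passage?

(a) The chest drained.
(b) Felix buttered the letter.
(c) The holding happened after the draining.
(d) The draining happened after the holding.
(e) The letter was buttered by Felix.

(a), (c)

(a) Entailed — 'Mei drained the chest' is causative; it entails the inchoative 'the chest drained'.
(b) Not entailed — Felix buttered the juice, not the letter; the letter belongs to the holding event.
(c) Entailed — the narrative places the draining before the holding.
(d) Not entailed — the narrative places the draining before the holding, not after.
(e) Not entailed — Felix buttered the juice, not the letter; the letter belongs to the holding event.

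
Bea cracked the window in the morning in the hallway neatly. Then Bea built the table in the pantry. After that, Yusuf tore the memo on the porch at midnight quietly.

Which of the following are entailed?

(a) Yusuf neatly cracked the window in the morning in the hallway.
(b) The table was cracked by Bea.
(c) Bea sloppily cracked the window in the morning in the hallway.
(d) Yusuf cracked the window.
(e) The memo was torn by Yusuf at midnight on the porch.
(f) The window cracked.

(e), (f)

(a) Not entailed — the passage has Bea cracking the window, not Yusuf.
(b) Not entailed — Bea cracked the window, not the table; the table belongs to the building event.
(c) Not entailed — 'sloppily' adds a manner not in (and inconsistent with) the original.
(d) Not entailed — the passage has Bea cracking the window, not Yusuf.
(e) Entailed — dropping 'quietly' leaves a sub-description the original still satisfies.
(f) Entailed — 'Bea cracked the window' is causative; it entails the inchoative 'the window cracked'.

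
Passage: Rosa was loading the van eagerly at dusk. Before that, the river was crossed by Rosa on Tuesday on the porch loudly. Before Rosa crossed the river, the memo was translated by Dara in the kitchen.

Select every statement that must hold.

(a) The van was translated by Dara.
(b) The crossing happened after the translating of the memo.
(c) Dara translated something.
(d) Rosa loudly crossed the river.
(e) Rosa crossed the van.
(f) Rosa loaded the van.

(a) Not entailed — Dara translated the memo, not the van; the van belongs to the loading event.
(b) Entailed — the narrative places the translating before the crossing.
(c) Entailed — every conjunct here is already in the original translating event.
(d) Entailed — dropping 'on Tuesday', 'on the porch' leaves a sub-description the original still satisfies.
(e) Not entailed — Rosa crossed the river, not the van; the van belongs to the loading event.
(f) Not entailed — 'was loading' is progressive on an accomplishment; it does not entail the completed 'loaded'.

(b), (c), (d)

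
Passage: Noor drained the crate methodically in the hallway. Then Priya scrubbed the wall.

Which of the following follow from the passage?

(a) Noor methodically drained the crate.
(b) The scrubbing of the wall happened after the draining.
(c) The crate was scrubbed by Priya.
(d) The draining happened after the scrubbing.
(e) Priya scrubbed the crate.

(a), (b)

(a) Entailed — this follows by dropping conjuncts from the draining event's description.
(b) Entailed — the narrative places the draining before the scrubbing.
(c) Not entailed — Priya scrubbed the wall, not the crate; the crate belongs to the draining event.
(d) Not entailed — the narrative places the draining before the scrubbing, not after.
(e) Not entailed — Priya scrubbed the wall, not the crate; the crate belongs to the draining event.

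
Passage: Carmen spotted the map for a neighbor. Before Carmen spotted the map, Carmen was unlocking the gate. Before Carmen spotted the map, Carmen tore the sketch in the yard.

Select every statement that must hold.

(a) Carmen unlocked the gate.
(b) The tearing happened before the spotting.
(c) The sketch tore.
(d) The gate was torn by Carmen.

(b), (c)

(a) Not entailed — 'was unlocking' is progressive on an accomplishment; it does not entail the completed 'unlocked'.
(b) Entailed — the narrative places the tearing before the spotting.
(c) Entailed — 'Carmen tore the sketch' is causative; it entails the inchoative 'the sketch tore'.
(d) Not entailed — Carmen tore the sketch, not the gate; the gate belongs to the unlocking event.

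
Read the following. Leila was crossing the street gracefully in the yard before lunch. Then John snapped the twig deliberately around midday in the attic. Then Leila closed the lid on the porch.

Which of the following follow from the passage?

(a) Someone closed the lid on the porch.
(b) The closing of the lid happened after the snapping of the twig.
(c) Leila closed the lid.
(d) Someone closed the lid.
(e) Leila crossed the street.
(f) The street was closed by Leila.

(a), (b), (c), (d)

(a) Entailed — the original entails any weakening of itself; this just generalizes the agent.
(b) Entailed — the narrative places the snapping before the closing.
(c) Entailed — the original entails any weakening of itself; this just drops 'on the porch'.
(d) Entailed — every conjunct here is already in the original closing event.
(e) Not entailed — 'was crossing' is progressive on an accomplishment; it does not entail the completed 'crossed'.
(f) Not entailed — Leila closed the lid, not the street; the street belongs to the crossing event.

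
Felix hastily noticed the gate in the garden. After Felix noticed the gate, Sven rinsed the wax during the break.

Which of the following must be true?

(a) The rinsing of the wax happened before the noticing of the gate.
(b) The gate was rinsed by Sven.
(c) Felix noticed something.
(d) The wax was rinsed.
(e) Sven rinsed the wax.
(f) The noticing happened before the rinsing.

(c), (d), (e), (f)

(a) Not entailed — the narrative places the noticing before the rinsing, not after.
(b) Not entailed — Sven rinsed the wax, not the gate; the gate belongs to the noticing event.
(c) Entailed — every conjunct here is already in the original noticing event.
(d) Entailed — the original entails any weakening of itself; this just drops 'during the break' and generalizes the agent.
(e) Entailed — this follows by dropping conjuncts from the rinsing event's description.
(f) Entailed — the narrative places the noticing before the rinsing.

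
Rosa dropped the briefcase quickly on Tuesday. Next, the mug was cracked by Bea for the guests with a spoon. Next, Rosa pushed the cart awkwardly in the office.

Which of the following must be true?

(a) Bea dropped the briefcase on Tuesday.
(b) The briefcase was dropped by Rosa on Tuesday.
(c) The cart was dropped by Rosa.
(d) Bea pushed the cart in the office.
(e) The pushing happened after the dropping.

(a) Not entailed — the passage has Rosa dropping the briefcase, not Bea.
(b) Entailed — the original entails any weakening of itself; this just drops 'quickly'.
(c) Not entailed — Rosa dropped the briefcase, not the cart; the cart belongs to the pushing event.
(d) Not entailed — the passage has Rosa pushing the cart, not Bea.
(e) Entailed — the narrative places the dropping before the pushing.

(b), (e)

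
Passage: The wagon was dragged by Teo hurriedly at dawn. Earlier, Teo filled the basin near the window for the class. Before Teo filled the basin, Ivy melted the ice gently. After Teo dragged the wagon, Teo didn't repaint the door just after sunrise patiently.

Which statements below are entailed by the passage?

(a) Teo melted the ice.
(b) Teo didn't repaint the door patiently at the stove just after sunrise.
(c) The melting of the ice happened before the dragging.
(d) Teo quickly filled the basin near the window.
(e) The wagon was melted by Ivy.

(b), (c)

(a) Not entailed — the passage has Ivy melting the ice, not Teo.
(b) Entailed — under negation, adding a further restriction is entailed: if no such repainting event occurred, none occurred at the stove either.
(c) Entailed — the narrative places the melting before the dragging.
(d) Not entailed — 'quickly' adds information not in the original event.
(e) Not entailed — Ivy melted the ice, not the wagon; the wagon belongs to the dragging event.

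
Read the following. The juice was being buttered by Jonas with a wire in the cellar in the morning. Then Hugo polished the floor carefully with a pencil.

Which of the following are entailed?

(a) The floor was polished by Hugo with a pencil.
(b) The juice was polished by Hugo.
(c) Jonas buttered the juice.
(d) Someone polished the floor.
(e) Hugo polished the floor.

(a) Entailed — dropping 'carefully' leaves a sub-description the original still satisfies.
(b) Not entailed — Hugo polished the floor, not the juice; the juice belongs to the buttering event.
(c) Not entailed — 'was buttering' is progressive on an accomplishment; it does not entail the completed 'buttered'.
(d) Entailed — this follows by dropping conjuncts from the polishing event's description.
(e) Entailed — the original entails any weakening of itself; this just drops 'with a pencil', 'carefully'.

(a), (d), (e)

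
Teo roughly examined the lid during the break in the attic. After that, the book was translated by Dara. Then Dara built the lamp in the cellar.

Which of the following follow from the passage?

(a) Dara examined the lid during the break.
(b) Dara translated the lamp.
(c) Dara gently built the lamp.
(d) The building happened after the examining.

(a) Not entailed — the passage has Teo examining the lid, not Dara.
(b) Not entailed — Dara translated the book, not the lamp; the lamp belongs to the building event.
(c) Not entailed — 'gently' adds information not in the original event.
(d) Entailed — the narrative places the examining before the building.

(d)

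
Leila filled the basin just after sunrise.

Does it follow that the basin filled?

'Leila filled the basin' is the causative; it entails the inchoative 'the basin filled'.

yes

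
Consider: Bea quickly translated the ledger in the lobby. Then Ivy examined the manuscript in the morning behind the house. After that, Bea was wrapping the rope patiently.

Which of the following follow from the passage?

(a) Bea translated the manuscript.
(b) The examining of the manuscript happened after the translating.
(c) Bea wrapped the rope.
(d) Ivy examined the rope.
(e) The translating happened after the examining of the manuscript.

(b)

(a) Not entailed — Bea translated the ledger, not the manuscript; the manuscript belongs to the examining event.
(b) Entailed — the narrative places the translating before the examining.
(c) Not entailed — 'was wrapping' is progressive on an accomplishment; it does not entail the completed 'wrapped'.
(d) Not entailed — Ivy examined the manuscript, not the rope; the rope belongs to the wrapping event.
(e) Not entailed — the narrative places the translating before the examining, not after.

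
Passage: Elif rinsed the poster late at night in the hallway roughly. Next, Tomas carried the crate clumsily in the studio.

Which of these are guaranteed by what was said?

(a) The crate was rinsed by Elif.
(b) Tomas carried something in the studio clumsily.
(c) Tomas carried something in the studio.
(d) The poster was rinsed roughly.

(a) Not entailed — Elif rinsed the poster, not the crate; the crate belongs to the carrying event.
(b) Entailed — generalizing the patient leaves a sub-description the original still satisfies.
(c) Entailed — dropping 'clumsily' and generalizing the patient leaves a sub-description the original still satisfies.
(d) Entailed — this follows by dropping conjuncts from the rinsing event's description.

(b), (c), (d)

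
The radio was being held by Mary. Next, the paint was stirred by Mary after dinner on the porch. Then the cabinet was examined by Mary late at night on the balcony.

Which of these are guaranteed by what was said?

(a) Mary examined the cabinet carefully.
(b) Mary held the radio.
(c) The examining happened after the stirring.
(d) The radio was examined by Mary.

(b), (c)

(a) Not entailed — 'carefully' adds information not in the original event.
(b) Entailed — 'hold' is an activity; 'was holding' entails that some holding happened, so 'held' holds.
(c) Entailed — the narrative places the stirring before the examining.
(d) Not entailed — Mary examined the cabinet, not the radio; the radio belongs to the holding event.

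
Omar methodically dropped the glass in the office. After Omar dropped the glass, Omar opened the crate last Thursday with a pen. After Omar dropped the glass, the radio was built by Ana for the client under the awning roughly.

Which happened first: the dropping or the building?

The connectives place the dropping before the building.

the dropping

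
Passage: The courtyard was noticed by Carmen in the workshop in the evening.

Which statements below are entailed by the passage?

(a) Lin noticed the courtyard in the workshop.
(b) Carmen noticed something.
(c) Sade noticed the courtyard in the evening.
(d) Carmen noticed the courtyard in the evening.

(a) Not entailed — the passage has Carmen noticing the courtyard, not Lin.
(b) Entailed — every conjunct here is already in the original noticing event.
(c) Not entailed — the passage has Carmen noticing the courtyard, not Sade.
(d) Entailed — dropping 'in the workshop' leaves a sub-description the original still satisfies.

(b), (d)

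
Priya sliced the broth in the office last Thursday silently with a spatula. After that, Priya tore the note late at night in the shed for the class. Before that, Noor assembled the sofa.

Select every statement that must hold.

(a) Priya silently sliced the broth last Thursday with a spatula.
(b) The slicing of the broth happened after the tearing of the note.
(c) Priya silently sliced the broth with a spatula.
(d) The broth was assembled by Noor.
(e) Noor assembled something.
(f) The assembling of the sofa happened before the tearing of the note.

(a), (c), (e), (f)

(a) Entailed — this follows by dropping conjuncts from the slicing event's description.
(b) Not entailed — the narrative places the slicing before the tearing, not after.
(c) Entailed — every conjunct here is already in the original slicing event.
(d) Not entailed — Noor assembled the sofa, not the broth; the broth belongs to the slicing event.
(e) Entailed — generalizing the patient leaves a sub-description the original still satisfies.
(f) Entailed — the narrative places the assembling before the tearing.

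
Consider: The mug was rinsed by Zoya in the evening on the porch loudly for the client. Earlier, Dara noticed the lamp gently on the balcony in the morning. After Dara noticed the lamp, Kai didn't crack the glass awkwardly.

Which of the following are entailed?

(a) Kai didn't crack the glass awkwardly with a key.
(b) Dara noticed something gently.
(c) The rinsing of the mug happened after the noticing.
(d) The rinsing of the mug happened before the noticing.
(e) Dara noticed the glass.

(a), (b), (c)

(a) Entailed — under negation, adding a further restriction is entailed: if no such cracking event occurred, none occurred with a key either.
(b) Entailed — the original entails any weakening of itself; this just drops 'in the morning', 'on the balcony' and generalizes the patient.
(c) Entailed — the narrative places the noticing before the rinsing.
(d) Not entailed — the narrative places the noticing before the rinsing, not after.
(e) Not entailed — Dara noticed the lamp, not the glass; the glass belongs to the cracking event.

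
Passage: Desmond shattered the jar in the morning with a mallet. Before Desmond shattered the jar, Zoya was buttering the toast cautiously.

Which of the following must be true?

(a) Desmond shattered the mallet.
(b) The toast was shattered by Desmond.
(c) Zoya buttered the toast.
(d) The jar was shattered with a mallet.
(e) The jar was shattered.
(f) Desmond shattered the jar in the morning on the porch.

(d), (e)

(a) Not entailed — the mallet is the instrument, not what was shattered.
(b) Not entailed — Desmond shattered the jar, not the toast; the toast belongs to the buttering event.
(c) Not entailed — 'was buttering' is progressive on an accomplishment; it does not entail the completed 'buttered'.
(d) Entailed — dropping 'in the morning' and generalizing the agent leaves a sub-description the original still satisfies.
(e) Entailed — dropping 'with a mallet', 'in the morning' and generalizing the agent leaves a sub-description the original still satisfies.
(f) Not entailed — 'on the porch' adds information not in the original event.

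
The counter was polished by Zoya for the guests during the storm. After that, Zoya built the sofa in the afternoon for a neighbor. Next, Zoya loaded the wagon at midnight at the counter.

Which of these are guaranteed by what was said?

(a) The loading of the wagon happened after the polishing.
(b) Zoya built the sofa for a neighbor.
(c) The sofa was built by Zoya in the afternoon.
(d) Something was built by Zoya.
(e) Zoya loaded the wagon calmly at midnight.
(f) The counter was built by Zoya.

(a) Entailed — the narrative places the polishing before the loading.
(b) Entailed — every conjunct here is already in the original building event.
(c) Entailed — dropping 'for a neighbor' leaves a sub-description the original still satisfies.
(d) Entailed — the original entails any weakening of itself; this just drops 'in the afternoon', 'for a neighbor' and generalizes the patient.
(e) Not entailed — 'calmly' adds information not in the original event.
(f) Not entailed — Zoya built the sofa, not the counter; the counter belongs to the polishing event.

(a), (b), (c), (d)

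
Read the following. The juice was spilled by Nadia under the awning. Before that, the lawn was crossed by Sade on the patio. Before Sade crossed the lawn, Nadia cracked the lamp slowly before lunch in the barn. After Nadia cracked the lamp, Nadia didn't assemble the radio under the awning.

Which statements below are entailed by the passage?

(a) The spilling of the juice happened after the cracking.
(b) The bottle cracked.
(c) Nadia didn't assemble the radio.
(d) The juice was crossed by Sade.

(a) Entailed — the narrative places the cracking before the spilling.
(b) Not entailed — the lamp is what cracked, not the bottle.
(c) Not entailed — dropping 'under the awning' under negation is not valid — the original leaves open that Nadia assembled the radio some other way.
(d) Not entailed — Sade crossed the lawn, not the juice; the juice belongs to the spilling event.

(a)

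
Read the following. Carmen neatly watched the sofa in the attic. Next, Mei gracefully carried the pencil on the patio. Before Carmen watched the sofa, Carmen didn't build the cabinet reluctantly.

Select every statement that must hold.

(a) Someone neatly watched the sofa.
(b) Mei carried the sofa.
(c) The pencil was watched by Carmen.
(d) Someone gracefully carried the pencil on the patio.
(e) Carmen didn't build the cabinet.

(a), (d)

(a) Entailed — dropping 'in the attic' and generalizing the agent leaves a sub-description the original still satisfies.
(b) Not entailed — Mei carried the pencil, not the sofa; the sofa belongs to the watching event.
(c) Not entailed — Carmen watched the sofa, not the pencil; the pencil belongs to the carrying event.
(d) Entailed — generalizing the agent leaves a sub-description the original still satisfies.
(e) Not entailed — dropping 'reluctantly' under negation is not valid — the original leaves open that Carmen built the cabinet some other way.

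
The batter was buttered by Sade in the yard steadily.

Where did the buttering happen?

'in the yard' marks the location of the buttering event.

in the yard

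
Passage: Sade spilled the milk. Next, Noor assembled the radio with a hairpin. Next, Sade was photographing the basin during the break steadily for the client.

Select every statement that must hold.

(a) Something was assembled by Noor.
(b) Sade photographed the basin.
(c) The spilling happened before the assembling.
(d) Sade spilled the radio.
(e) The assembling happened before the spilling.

(a) Entailed — this follows by dropping conjuncts from the assembling event's description.
(b) Not entailed — 'was photographing' is progressive on an accomplishment; it does not entail the completed 'photographed'.
(c) Entailed — the narrative places the spilling before the assembling.
(d) Not entailed — Sade spilled the milk, not the radio; the radio belongs to the assembling event.
(e) Not entailed — the narrative places the spilling before the assembling, not after.

(a), (c)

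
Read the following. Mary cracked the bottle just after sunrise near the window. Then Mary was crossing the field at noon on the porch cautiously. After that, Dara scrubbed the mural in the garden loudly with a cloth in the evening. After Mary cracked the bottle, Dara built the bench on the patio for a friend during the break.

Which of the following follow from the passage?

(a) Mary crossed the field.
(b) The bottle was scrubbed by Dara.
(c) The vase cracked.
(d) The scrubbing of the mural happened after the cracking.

(d)

(a) Not entailed — 'was crossing' is progressive on an accomplishment; it does not entail the completed 'crossed'.
(b) Not entailed — Dara scrubbed the mural, not the bottle; the bottle belongs to the cracking event.
(c) Not entailed — the bottle is what cracked, not the vase.
(d) Entailed — the narrative places the cracking before the scrubbing.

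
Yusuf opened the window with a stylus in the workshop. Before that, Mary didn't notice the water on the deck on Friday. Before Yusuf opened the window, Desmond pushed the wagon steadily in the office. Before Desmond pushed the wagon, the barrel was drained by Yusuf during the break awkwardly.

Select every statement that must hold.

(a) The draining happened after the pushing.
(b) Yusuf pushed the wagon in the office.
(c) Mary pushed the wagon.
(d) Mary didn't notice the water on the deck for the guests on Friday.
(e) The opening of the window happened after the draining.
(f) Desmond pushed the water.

(a) Not entailed — the narrative places the draining before the pushing, not after.
(b) Not entailed — the passage has Desmond pushing the wagon, not Yusuf.
(c) Not entailed — the passage has Desmond pushing the wagon, not Mary.
(d) Entailed — under negation, adding a further restriction is entailed: if no such noticing event occurred, none occurred for the guests either.
(e) Entailed — the narrative places the draining before the opening.
(f) Not entailed — Desmond pushed the wagon, not the water; the water belongs to the noticing event.

(d), (e)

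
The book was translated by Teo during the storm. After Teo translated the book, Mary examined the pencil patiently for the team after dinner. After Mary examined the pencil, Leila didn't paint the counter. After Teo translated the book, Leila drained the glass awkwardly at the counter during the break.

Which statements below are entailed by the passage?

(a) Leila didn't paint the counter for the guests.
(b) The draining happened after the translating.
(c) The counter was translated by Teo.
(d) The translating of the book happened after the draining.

(a) Entailed — under negation, adding a further restriction is entailed: if no such painting event occurred, none occurred for the guests either.
(b) Entailed — the narrative places the translating before the draining.
(c) Not entailed — Teo translated the book, not the counter; the counter belongs to the painting event.
(d) Not entailed — the narrative places the translating before the draining, not after.

(a), (b)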